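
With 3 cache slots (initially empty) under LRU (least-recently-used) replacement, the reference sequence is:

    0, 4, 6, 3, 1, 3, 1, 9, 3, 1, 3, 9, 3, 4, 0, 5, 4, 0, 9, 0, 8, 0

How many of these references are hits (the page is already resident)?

11

0 -> fault, frames (0)
4 -> fault, frames (0 4)
6 -> fault, frames (0 4 6)
3 -> fault, evict 0, frames (4 6 3)
1 -> fault, evict 4, frames (6 3 1)
3 -> hit
1 -> hit
9 -> fault, evict 6, frames (3 1 9)
3 -> hit
1 -> hit
3 -> hit
9 -> hit
3 -> hit
4 -> fault, evict 1, frames (9 3 4)
0 -> fault, evict 9, frames (3 4 0)
5 -> fault, evict 3, frames (4 0 5)
4 -> hit
0 -> hit
9 -> fault, evict 5, frames (4 0 9)
0 -> hit
8 -> fault, evict 4, frames (9 0 8)
0 -> hit
Hits: 11.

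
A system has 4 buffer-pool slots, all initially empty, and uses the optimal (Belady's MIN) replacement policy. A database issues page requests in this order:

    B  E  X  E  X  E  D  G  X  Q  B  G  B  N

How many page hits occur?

B -> fault, frames (B)
E -> fault, frames (B E)
X -> fault, frames (B E X)
E -> hit
X -> hit
E -> hit
D -> fault, frames (B E X D)
G -> fault, evict D, frames (B E X G)
X -> hit
Q -> fault, evict X, frames (B E G Q)
B -> hit
G -> hit
B -> hit
N -> fault, evict Q, frames (B E G N)
Hits: 7.

7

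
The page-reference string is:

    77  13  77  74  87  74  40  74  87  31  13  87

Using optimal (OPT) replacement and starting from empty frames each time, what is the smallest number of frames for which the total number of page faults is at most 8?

f=1: 12 faults
f=2: 8 faults
f=3: 7 faults
f=4: 6 faults
f=5: 6 faults
f=6: 6 faults
Smallest f with faults ≤ 8 is 2.

2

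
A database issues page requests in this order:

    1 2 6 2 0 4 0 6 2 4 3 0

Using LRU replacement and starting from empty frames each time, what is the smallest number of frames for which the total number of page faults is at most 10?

2

f=1: 12 faults
f=2: 10 faults
f=3: 10 faults
f=4: 7 faults
f=5: 6 faults
f=6: 6 faults
Smallest f with faults ≤ 10 is 2.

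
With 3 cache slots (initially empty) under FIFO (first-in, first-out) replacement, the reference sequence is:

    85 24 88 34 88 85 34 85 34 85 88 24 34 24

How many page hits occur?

85 -> miss, frames (85)
24 -> miss, frames (85 24)
88 -> miss, frames (85 24 88)
34 -> miss, evict 85, frames (24 88 34)
88 -> hit
85 -> miss, evict 24, frames (88 34 85)
34 -> hit
85 -> hit
34 -> hit
85 -> hit
88 -> hit
24 -> miss, evict 88, frames (34 85 24)
34 -> hit
24 -> hit
Hits: 8.

8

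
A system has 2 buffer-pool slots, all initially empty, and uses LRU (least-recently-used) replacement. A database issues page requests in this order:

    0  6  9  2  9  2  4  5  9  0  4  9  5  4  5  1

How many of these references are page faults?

0: fault, frames (0)
6: fault, frames (0 6)
9: fault, evict 0, frames (6 9)
2: fault, evict 6, frames (9 2)
9: hit
2: hit
4: fault, evict 9, frames (2 4)
5: fault, evict 2, frames (4 5)
9: fault, evict 4, frames (5 9)
0: fault, evict 5, frames (9 0)
4: fault, evict 9, frames (0 4)
9: fault, evict 0, frames (4 9)
5: fault, evict 4, frames (9 5)
4: fault, evict 9, frames (5 4)
5: hit
1: fault, evict 4, frames (5 1)
Page faults: 13.

13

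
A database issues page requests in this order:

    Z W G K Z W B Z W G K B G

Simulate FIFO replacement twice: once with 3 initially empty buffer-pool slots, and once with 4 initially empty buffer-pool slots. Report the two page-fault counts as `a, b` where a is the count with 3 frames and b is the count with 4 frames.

9, 10

3 frames: F F F F F F F . . F F . . → 9 faults.
4 frames: F F F F . . F F F F F F . → 10 faults.
10 > 9: adding a frame increased faults — Belady's anomaly.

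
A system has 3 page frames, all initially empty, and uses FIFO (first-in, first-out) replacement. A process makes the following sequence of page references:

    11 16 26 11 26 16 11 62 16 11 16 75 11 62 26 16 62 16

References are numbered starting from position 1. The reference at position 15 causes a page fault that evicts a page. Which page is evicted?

16

pos 1: 11 → miss, frames (11)
pos 2: 16 → miss, frames (11 16)
pos 3: 26 → miss, frames (11 16 26)
pos 4: 11 → hit
pos 5: 26 → hit
pos 6: 16 → hit
pos 7: 11 → hit
pos 8: 62 → miss, evict 11, frames (16 26 62)
pos 9: 16 → hit
pos 10: 11 → miss, evict 16, frames (26 62 11)
pos 11: 16 → miss, evict 26, frames (62 11 16)
pos 12: 75 → miss, evict 62, frames (11 16 75)
pos 13: 11 → hit
pos 14: 62 → miss, evict 11, frames (16 75 62)
pos 15: 26 → miss, evict 16, frames (75 62 26)
At position 15, page 16 is evicted.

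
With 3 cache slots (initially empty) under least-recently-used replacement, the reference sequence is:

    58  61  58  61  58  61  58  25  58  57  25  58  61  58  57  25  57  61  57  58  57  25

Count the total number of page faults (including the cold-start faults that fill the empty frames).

58: miss, frames [58]
61: miss, frames [58, 61]
58: hit
61: hit
58: hit
61: hit
58: hit
25: miss, frames [61, 58, 25]
58: hit
57: miss, evict 61, frames [25, 58, 57]
25: hit
58: hit
61: miss, evict 57, frames [25, 58, 61]
58: hit
57: miss, evict 25, frames [61, 58, 57]
25: miss, evict 61, frames [58, 57, 25]
57: hit
61: miss, evict 58, frames [25, 57, 61]
57: hit
58: miss, evict 25, frames [61, 57, 58]
57: hit
25: miss, evict 61, frames [58, 57, 25]
Page faults: 10.

10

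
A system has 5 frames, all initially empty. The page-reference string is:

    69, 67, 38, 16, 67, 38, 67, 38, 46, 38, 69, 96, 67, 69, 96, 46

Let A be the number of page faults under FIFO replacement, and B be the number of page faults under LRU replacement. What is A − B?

1

Under FIFO: F F F F . . . . F . . F . F . . → 7 faults.
Under LRU: F F F F . . . . F . . F . . . . → 6 faults.
A − B = 7 − 6 = 1.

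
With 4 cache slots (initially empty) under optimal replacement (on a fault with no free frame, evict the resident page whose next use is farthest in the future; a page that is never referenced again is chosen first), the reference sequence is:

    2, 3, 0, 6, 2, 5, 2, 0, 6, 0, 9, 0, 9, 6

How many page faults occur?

2: fault, frames {2}
3: fault, frames {2,3}
0: fault, frames {2,3,0}
6: fault, frames {2,3,0,6}
2: hit
5: fault, evict 3, frames {2,0,6,5}
2: hit
0: hit
6: hit
0: hit
9: fault, evict 5, frames {2,0,6,9}
0: hit
9: hit
6: hit
Page faults: 6.

6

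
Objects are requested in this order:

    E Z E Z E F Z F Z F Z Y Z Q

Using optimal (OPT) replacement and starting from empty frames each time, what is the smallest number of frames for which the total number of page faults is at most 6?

f=1: 14 faults
f=2: 5 faults
f=3: 5 faults
f=4: 5 faults
f=5: 5 faults
Smallest f with faults ≤ 6 is 2.

2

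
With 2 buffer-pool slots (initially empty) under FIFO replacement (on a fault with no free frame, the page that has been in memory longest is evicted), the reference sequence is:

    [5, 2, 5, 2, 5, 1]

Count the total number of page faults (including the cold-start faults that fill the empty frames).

5 → miss, frames [5]
2 → miss, frames [5, 2]
5 → hit
2 → hit
5 → hit
1 → miss, evict 5, frames [2, 1]
Page faults: 3.

3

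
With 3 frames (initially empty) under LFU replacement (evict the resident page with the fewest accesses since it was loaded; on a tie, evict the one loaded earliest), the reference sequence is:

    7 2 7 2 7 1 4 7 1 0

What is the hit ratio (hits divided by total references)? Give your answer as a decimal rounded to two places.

7 → miss, frames [7]
2 → miss, frames [7, 2]
7 → hit
2 → hit
7 → hit
1 → miss, frames [7, 2, 1]
4 → miss, evict 1, frames [7, 2, 4]
7 → hit
1 → miss, evict 4, frames [7, 2, 1]
0 → miss, evict 1, frames [7, 2, 0]
Hits: 4 of 10 references → 4/10 = 0.4000.

0.40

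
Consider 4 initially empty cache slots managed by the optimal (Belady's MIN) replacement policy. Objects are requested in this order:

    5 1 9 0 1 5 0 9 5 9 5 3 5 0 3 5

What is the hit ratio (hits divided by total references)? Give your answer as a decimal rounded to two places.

5: fault, frames (5)
1: fault, frames (5 1)
9: fault, frames (5 1 9)
0: fault, frames (5 1 9 0)
1: hit
5: hit
0: hit
9: hit
5: hit
9: hit
5: hit
3: fault, evict 9, frames (5 1 0 3)
5: hit
0: hit
3: hit
5: hit
Hits: 11 of 16 references → 11/16 = 0.6875.

0.69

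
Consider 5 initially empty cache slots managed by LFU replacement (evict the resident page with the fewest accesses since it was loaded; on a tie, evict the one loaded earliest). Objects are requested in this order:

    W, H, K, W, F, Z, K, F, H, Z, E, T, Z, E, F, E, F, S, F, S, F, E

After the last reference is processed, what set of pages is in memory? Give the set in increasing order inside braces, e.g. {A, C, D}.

{E, F, K, S, Z}

W: miss, frames (W)
H: miss, frames (W H)
K: miss, frames (W H K)
W: hit
F: miss, frames (W H K F)
Z: miss, frames (W H K F Z)
K: hit
F: hit
H: hit
Z: hit
E: miss, evict W, frames (H K F Z E)
T: miss, evict E, frames (H K F Z T)
Z: hit
E: miss, evict T, frames (H K F Z E)
F: hit
E: hit
F: hit
S: miss, evict H, frames (K F Z E S)
F: hit
S: hit
F: hit
E: hit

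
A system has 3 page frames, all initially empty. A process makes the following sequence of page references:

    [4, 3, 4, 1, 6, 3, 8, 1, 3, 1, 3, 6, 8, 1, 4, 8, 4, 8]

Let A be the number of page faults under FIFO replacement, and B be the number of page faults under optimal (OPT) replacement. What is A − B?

Under FIFO: F F . F F . F . F F . F F . F . . . → 10 faults.
Under OPT: F F . F F . F . . . . F . . F . . . → 7 faults.
A − B = 10 − 7 = 3.

3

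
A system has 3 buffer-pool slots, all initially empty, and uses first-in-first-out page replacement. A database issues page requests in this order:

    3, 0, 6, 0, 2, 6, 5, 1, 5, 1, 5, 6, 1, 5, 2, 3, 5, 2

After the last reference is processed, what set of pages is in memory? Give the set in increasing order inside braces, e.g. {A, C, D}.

3 -> miss, frames (3)
0 -> miss, frames (3 0)
6 -> miss, frames (3 0 6)
0 -> hit
2 -> miss, evict 3, frames (0 6 2)
6 -> hit
5 -> miss, evict 0, frames (6 2 5)
1 -> miss, evict 6, frames (2 5 1)
5 -> hit
1 -> hit
5 -> hit
6 -> miss, evict 2, frames (5 1 6)
1 -> hit
5 -> hit
2 -> miss, evict 5, frames (1 6 2)
3 -> miss, evict 1, frames (6 2 3)
5 -> miss, evict 6, frames (2 3 5)
2 -> hit

{2, 3, 5}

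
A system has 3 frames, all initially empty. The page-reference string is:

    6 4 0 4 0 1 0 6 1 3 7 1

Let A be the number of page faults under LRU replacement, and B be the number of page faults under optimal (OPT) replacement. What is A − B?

1

Under LRU: F F F . . F . F . F F . → 7 faults.
Under OPT: F F F . . F . . . F F . → 6 faults.
A − B = 7 − 6 = 1.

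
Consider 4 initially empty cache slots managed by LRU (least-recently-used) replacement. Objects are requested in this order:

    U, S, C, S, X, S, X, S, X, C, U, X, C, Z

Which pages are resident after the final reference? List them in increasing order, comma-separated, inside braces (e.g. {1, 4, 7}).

U -> fault, frames (U)
S -> fault, frames (U S)
C -> fault, frames (U S C)
S -> hit
X -> fault, frames (U C S X)
S -> hit
X -> hit
S -> hit
X -> hit
C -> hit
U -> hit
X -> hit
C -> hit
Z -> fault, evict S, frames (U X C Z)

{C, U, X, Z}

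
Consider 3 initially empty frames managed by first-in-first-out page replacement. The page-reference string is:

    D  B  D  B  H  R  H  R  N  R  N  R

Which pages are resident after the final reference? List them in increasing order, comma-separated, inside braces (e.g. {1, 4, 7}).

{H, N, R}

D: fault, frames [D]
B: fault, frames [D, B]
D: hit
B: hit
H: fault, frames [D, B, H]
R: fault, evict D, frames [B, H, R]
H: hit
R: hit
N: fault, evict B, frames [H, R, N]
R: hit
N: hit
R: hit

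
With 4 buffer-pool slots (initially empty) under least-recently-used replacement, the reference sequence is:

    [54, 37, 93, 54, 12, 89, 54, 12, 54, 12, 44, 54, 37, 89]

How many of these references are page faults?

8

54 -> fault, frames (54)
37 -> fault, frames (54 37)
93 -> fault, frames (54 37 93)
54 -> hit
12 -> fault, frames (37 93 54 12)
89 -> fault, evict 37, frames (93 54 12 89)
54 -> hit
12 -> hit
54 -> hit
12 -> hit
44 -> fault, evict 93, frames (89 54 12 44)
54 -> hit
37 -> fault, evict 89, frames (12 44 54 37)
89 -> fault, evict 12, frames (44 54 37 89)
Page faults: 8.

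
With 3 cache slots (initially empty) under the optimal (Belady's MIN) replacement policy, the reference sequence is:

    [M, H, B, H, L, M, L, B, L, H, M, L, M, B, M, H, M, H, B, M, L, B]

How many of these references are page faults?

M -> miss, frames [M]
H -> miss, frames [M, H]
B -> miss, frames [M, H, B]
H -> hit
L -> miss, evict H, frames [M, B, L]
M -> hit
L -> hit
B -> hit
L -> hit
H -> miss, evict B, frames [M, L, H]
M -> hit
L -> hit
M -> hit
B -> miss, evict L, frames [M, H, B]
M -> hit
H -> hit
M -> hit
H -> hit
B -> hit
M -> hit
L -> miss, evict H, frames [M, B, L]
B -> hit
Page faults: 7.

7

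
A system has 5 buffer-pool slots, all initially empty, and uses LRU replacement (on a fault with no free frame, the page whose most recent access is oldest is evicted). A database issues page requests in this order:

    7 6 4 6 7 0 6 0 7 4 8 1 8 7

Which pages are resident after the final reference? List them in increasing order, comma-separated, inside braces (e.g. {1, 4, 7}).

{0, 1, 4, 7, 8}

7 -> miss, frames {7}
6 -> miss, frames {7,6}
4 -> miss, frames {7,6,4}
6 -> hit
7 -> hit
0 -> miss, frames {4,6,7,0}
6 -> hit
0 -> hit
7 -> hit
4 -> hit
8 -> miss, frames {6,0,7,4,8}
1 -> miss, evict 6, frames {0,7,4,8,1}
8 -> hit
7 -> hit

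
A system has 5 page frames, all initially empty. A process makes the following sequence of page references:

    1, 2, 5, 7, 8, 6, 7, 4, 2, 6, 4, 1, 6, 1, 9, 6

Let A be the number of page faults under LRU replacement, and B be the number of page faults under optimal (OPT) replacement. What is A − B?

Under LRU: F F F F F F . F F . . F . . F . → 10 faults.
Under OPT: F F F F F F . F . . . . . . F . → 8 faults.
A − B = 10 − 8 = 2.

2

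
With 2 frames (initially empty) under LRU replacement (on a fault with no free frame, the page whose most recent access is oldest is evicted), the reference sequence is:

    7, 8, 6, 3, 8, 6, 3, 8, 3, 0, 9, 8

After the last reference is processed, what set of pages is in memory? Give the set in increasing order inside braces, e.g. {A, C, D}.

7 -> fault, frames {7}
8 -> fault, frames {7,8}
6 -> fault, evict 7, frames {8,6}
3 -> fault, evict 8, frames {6,3}
8 -> fault, evict 6, frames {3,8}
6 -> fault, evict 3, frames {8,6}
3 -> fault, evict 8, frames {6,3}
8 -> fault, evict 6, frames {3,8}
3 -> hit
0 -> fault, evict 8, frames {3,0}
9 -> fault, evict 3, frames {0,9}
8 -> fault, evict 0, frames {9,8}

{8, 9}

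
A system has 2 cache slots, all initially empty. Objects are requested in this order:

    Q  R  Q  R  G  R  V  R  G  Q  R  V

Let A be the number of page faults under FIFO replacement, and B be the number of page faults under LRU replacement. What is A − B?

Under FIFO: F F . . F . F F F F F F → 9 faults.
Under LRU: F F . . F . F . F F F F → 8 faults.
A − B = 9 − 8 = 1.

1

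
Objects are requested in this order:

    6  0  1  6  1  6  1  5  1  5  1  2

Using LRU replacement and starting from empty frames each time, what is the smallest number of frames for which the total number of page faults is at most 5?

3

f=1: 12 faults
f=2: 6 faults
f=3: 5 faults
f=4: 5 faults
f=5: 5 faults
Smallest f with faults ≤ 5 is 3.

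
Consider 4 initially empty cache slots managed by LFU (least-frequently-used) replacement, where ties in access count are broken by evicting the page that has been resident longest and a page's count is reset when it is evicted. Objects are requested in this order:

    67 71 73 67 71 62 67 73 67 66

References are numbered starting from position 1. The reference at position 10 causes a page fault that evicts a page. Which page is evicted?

62

pos 1: 67 → fault, frames {67}
pos 2: 71 → fault, frames {67,71}
pos 3: 73 → fault, frames {67,71,73}
pos 4: 67 → hit
pos 5: 71 → hit
pos 6: 62 → fault, frames {67,71,73,62}
pos 7: 67 → hit
pos 8: 73 → hit
pos 9: 67 → hit
pos 10: 66 → fault, evict 62, frames {67,71,73,66}
At position 10, page 62 is evicted.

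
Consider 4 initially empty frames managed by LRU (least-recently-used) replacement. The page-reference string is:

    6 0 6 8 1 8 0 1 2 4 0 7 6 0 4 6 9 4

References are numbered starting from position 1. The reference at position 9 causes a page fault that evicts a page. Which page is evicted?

6

pos 1: 6 -> fault, frames [6]
pos 2: 0 -> fault, frames [6, 0]
pos 3: 6 -> hit
pos 4: 8 -> fault, frames [0, 6, 8]
pos 5: 1 -> fault, frames [0, 6, 8, 1]
pos 6: 8 -> hit
pos 7: 0 -> hit
pos 8: 1 -> hit
pos 9: 2 -> fault, evict 6, frames [8, 0, 1, 2]
At position 9, page 6 is evicted.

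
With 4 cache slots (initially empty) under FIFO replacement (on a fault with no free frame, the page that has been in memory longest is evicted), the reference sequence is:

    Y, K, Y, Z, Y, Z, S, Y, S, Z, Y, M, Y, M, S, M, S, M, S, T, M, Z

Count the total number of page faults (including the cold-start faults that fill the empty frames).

8

Y: fault, frames [Y]
K: fault, frames [Y, K]
Y: hit
Z: fault, frames [Y, K, Z]
Y: hit
Z: hit
S: fault, frames [Y, K, Z, S]
Y: hit
S: hit
Z: hit
Y: hit
M: fault, evict Y, frames [K, Z, S, M]
Y: fault, evict K, frames [Z, S, M, Y]
M: hit
S: hit
M: hit
S: hit
M: hit
S: hit
T: fault, evict Z, frames [S, M, Y, T]
M: hit
Z: fault, evict S, frames [M, Y, T, Z]
Page faults: 8.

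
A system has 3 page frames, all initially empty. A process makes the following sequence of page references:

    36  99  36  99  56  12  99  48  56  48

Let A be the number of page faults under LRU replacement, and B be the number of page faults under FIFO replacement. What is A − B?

Under LRU: F F . . F F . F F . → 6 faults.
Under FIFO: F F . . F F . F . . → 5 faults.
A − B = 6 − 5 = 1.

1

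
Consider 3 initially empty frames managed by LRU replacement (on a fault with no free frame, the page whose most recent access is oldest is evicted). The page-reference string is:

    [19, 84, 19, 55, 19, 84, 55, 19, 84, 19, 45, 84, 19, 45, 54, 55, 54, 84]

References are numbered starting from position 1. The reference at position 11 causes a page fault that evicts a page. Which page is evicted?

pos 1: 19 -> miss, frames [19]
pos 2: 84 -> miss, frames [19, 84]
pos 3: 19 -> hit
pos 4: 55 -> miss, frames [84, 19, 55]
pos 5: 19 -> hit
pos 6: 84 -> hit
pos 7: 55 -> hit
pos 8: 19 -> hit
pos 9: 84 -> hit
pos 10: 19 -> hit
pos 11: 45 -> miss, evict 55, frames [84, 19, 45]
At position 11, page 55 is evicted.

55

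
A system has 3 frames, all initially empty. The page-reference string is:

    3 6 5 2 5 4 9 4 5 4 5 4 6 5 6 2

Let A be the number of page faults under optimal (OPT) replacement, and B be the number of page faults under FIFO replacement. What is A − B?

Under OPT: F F F F . F F . . . . . F . . F → 8 faults.
Under FIFO: F F F F . F F . F . . . F . . F → 9 faults.
A − B = 8 − 9 = -1.

-1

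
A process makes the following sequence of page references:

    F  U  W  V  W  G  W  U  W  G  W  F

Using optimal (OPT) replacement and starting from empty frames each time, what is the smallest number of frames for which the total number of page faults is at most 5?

f=1: 12 faults
f=2: 8 faults
f=3: 6 faults
f=4: 5 faults
f=5: 5 faults
Smallest f with faults ≤ 5 is 4.

4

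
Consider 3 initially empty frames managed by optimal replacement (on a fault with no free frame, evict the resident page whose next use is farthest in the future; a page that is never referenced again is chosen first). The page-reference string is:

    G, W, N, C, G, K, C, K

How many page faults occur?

5

G: miss, frames [G]
W: miss, frames [G, W]
N: miss, frames [G, W, N]
C: miss, evict N, frames [G, W, C]
G: hit
K: miss, evict W, frames [G, C, K]
C: hit
K: hit
Page faults: 5.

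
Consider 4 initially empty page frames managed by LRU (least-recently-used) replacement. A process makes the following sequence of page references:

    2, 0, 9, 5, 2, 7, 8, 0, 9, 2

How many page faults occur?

2: miss, frames {2}
0: miss, frames {2,0}
9: miss, frames {2,0,9}
5: miss, frames {2,0,9,5}
2: hit
7: miss, evict 0, frames {9,5,2,7}
8: miss, evict 9, frames {5,2,7,8}
0: miss, evict 5, frames {2,7,8,0}
9: miss, evict 2, frames {7,8,0,9}
2: miss, evict 7, frames {8,0,9,2}
Page faults: 9.

9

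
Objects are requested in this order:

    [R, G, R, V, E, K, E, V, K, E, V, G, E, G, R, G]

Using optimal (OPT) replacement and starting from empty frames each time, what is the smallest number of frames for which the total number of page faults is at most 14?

2

f=1: 16 faults
f=2: 9 faults
f=3: 7 faults
f=4: 6 faults
f=5: 5 faults
Smallest f with faults ≤ 14 is 2.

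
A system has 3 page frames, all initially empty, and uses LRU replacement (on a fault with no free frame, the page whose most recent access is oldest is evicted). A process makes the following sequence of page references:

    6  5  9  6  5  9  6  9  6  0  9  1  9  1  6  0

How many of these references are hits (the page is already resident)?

6: miss, frames (6)
5: miss, frames (6 5)
9: miss, frames (6 5 9)
6: hit
5: hit
9: hit
6: hit
9: hit
6: hit
0: miss, evict 5, frames (9 6 0)
9: hit
1: miss, evict 6, frames (0 9 1)
9: hit
1: hit
6: miss, evict 0, frames (9 1 6)
0: miss, evict 9, frames (1 6 0)
Hits: 9.

9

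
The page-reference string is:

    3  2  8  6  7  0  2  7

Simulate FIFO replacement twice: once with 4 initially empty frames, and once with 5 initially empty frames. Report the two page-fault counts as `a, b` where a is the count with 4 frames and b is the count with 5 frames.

7, 6

4 frames: F F F F F F F . → 7 faults.
5 frames: F F F F F F . . → 6 faults.
6 < 7: adding a frame reduced faults, as is typical.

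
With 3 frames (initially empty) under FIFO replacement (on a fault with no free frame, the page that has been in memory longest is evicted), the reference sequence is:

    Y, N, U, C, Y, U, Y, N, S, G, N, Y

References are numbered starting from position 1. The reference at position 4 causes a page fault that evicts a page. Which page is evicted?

pos 1: Y → miss, frames (Y)
pos 2: N → miss, frames (Y N)
pos 3: U → miss, frames (Y N U)
pos 4: C → miss, evict Y, frames (N U C)
At position 4, page Y is evicted.

Y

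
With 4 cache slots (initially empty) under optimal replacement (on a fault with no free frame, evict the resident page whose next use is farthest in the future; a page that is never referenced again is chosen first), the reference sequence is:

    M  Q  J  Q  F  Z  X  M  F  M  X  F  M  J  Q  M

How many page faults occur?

M -> fault, frames {M}
Q -> fault, frames {M,Q}
J -> fault, frames {M,Q,J}
Q -> hit
F -> fault, frames {M,Q,J,F}
Z -> fault, evict Q, frames {M,J,F,Z}
X -> fault, evict Z, frames {M,J,F,X}
M -> hit
F -> hit
M -> hit
X -> hit
F -> hit
M -> hit
J -> hit
Q -> fault, evict X, frames {M,J,F,Q}
M -> hit
Page faults: 7.

7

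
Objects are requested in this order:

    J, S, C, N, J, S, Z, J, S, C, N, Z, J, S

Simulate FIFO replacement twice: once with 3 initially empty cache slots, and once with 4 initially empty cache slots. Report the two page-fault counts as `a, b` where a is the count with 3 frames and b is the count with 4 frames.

3 frames: F F F F F F F . . F F . F F → 11 faults.
4 frames: F F F F . . F F F F F F F F → 12 faults.
12 > 11: adding a frame increased faults — Belady's anomaly.

11, 12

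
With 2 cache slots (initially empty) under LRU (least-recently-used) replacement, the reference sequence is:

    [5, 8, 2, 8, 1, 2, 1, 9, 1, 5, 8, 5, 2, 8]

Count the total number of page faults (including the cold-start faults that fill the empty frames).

10

5 → miss, frames [5]
8 → miss, frames [5, 8]
2 → miss, evict 5, frames [8, 2]
8 → hit
1 → miss, evict 2, frames [8, 1]
2 → miss, evict 8, frames [1, 2]
1 → hit
9 → miss, evict 2, frames [1, 9]
1 → hit
5 → miss, evict 9, frames [1, 5]
8 → miss, evict 1, frames [5, 8]
5 → hit
2 → miss, evict 8, frames [5, 2]
8 → miss, evict 5, frames [2, 8]
Page faults: 10.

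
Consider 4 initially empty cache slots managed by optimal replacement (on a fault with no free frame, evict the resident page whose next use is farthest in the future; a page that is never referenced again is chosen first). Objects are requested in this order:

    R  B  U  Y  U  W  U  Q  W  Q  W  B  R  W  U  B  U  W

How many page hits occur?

R: miss, frames {R}
B: miss, frames {R,B}
U: miss, frames {R,B,U}
Y: miss, frames {R,B,U,Y}
U: hit
W: miss, evict Y, frames {R,B,U,W}
U: hit
Q: miss, evict U, frames {R,B,W,Q}
W: hit
Q: hit
W: hit
B: hit
R: hit
W: hit
U: miss, evict Q, frames {R,B,W,U}
B: hit
U: hit
W: hit
Hits: 11.

11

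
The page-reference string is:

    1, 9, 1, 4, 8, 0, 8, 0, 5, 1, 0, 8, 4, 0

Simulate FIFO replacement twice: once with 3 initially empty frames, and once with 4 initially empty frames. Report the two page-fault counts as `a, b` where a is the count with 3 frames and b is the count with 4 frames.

10, 8

3 frames: F F . F F F . . F F . F F F → 10 faults.
4 frames: F F . F F F . . F F . . F . → 8 faults.
8 < 10: adding a frame reduced faults, as is typical.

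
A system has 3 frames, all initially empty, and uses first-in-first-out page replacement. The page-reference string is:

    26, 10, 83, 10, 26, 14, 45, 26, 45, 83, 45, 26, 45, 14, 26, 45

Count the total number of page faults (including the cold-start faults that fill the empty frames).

26 → fault, frames [26]
10 → fault, frames [26, 10]
83 → fault, frames [26, 10, 83]
10 → hit
26 → hit
14 → fault, evict 26, frames [10, 83, 14]
45 → fault, evict 10, frames [83, 14, 45]
26 → fault, evict 83, frames [14, 45, 26]
45 → hit
83 → fault, evict 14, frames [45, 26, 83]
45 → hit
26 → hit
45 → hit
14 → fault, evict 45, frames [26, 83, 14]
26 → hit
45 → fault, evict 26, frames [83, 14, 45]
Page faults: 9.

9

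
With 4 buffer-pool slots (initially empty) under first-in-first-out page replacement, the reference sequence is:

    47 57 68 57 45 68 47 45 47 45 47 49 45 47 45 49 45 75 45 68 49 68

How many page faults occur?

47 → fault, frames (47)
57 → fault, frames (47 57)
68 → fault, frames (47 57 68)
57 → hit
45 → fault, frames (47 57 68 45)
68 → hit
47 → hit
45 → hit
47 → hit
45 → hit
47 → hit
49 → fault, evict 47, frames (57 68 45 49)
45 → hit
47 → fault, evict 57, frames (68 45 49 47)
45 → hit
49 → hit
45 → hit
75 → fault, evict 68, frames (45 49 47 75)
45 → hit
68 → fault, evict 45, frames (49 47 75 68)
49 → hit
68 → hit
Page faults: 8.

8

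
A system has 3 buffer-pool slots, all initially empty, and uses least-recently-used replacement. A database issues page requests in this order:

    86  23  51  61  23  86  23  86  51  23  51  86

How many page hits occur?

6

86 -> fault, frames (86)
23 -> fault, frames (86 23)
51 -> fault, frames (86 23 51)
61 -> fault, evict 86, frames (23 51 61)
23 -> hit
86 -> fault, evict 51, frames (61 23 86)
23 -> hit
86 -> hit
51 -> fault, evict 61, frames (23 86 51)
23 -> hit
51 -> hit
86 -> hit
Hits: 6.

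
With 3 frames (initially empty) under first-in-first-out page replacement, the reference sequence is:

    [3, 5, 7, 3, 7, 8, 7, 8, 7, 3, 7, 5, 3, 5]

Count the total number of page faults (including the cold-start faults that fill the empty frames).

3: miss, frames (3)
5: miss, frames (3 5)
7: miss, frames (3 5 7)
3: hit
7: hit
8: miss, evict 3, frames (5 7 8)
7: hit
8: hit
7: hit
3: miss, evict 5, frames (7 8 3)
7: hit
5: miss, evict 7, frames (8 3 5)
3: hit
5: hit
Page faults: 6.

6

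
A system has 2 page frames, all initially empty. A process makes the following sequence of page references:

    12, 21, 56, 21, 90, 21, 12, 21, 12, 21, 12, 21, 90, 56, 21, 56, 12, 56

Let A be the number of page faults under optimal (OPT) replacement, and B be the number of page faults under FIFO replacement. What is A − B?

-3

Under OPT: F F F . F . F . . . . . F F . . F . → 8 faults.
Under FIFO: F F F . F F F . . . . . F F F . F F → 11 faults.
A − B = 8 − 11 = -3.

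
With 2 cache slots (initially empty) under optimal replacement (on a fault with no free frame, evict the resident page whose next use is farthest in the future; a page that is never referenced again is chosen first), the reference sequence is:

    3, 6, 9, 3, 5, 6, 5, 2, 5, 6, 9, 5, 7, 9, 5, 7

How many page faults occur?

10

3: fault, frames (3)
6: fault, frames (3 6)
9: fault, evict 6, frames (3 9)
3: hit
5: fault, evict 3, frames (9 5)
6: fault, evict 9, frames (5 6)
5: hit
2: fault, evict 6, frames (5 2)
5: hit
6: fault, evict 2, frames (5 6)
9: fault, evict 6, frames (5 9)
5: hit
7: fault, evict 5, frames (9 7)
9: hit
5: fault, evict 9, frames (7 5)
7: hit
Page faults: 10.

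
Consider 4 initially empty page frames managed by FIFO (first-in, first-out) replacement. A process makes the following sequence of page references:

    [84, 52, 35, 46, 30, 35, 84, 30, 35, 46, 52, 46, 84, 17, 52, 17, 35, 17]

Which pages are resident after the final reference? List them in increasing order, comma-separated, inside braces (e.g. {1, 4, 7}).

{17, 35, 52, 84}

84: fault, frames (84)
52: fault, frames (84 52)
35: fault, frames (84 52 35)
46: fault, frames (84 52 35 46)
30: fault, evict 84, frames (52 35 46 30)
35: hit
84: fault, evict 52, frames (35 46 30 84)
30: hit
35: hit
46: hit
52: fault, evict 35, frames (46 30 84 52)
46: hit
84: hit
17: fault, evict 46, frames (30 84 52 17)
52: hit
17: hit
35: fault, evict 30, frames (84 52 17 35)
17: hit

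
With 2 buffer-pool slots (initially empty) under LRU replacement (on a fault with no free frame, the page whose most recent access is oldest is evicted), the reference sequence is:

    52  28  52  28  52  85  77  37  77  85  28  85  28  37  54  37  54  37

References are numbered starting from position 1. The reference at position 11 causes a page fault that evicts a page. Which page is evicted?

77

pos 1: 52: fault, frames (52)
pos 2: 28: fault, frames (52 28)
pos 3: 52: hit
pos 4: 28: hit
pos 5: 52: hit
pos 6: 85: fault, evict 28, frames (52 85)
pos 7: 77: fault, evict 52, frames (85 77)
pos 8: 37: fault, evict 85, frames (77 37)
pos 9: 77: hit
pos 10: 85: fault, evict 37, frames (77 85)
pos 11: 28: fault, evict 77, frames (85 28)
At position 11, page 77 is evicted.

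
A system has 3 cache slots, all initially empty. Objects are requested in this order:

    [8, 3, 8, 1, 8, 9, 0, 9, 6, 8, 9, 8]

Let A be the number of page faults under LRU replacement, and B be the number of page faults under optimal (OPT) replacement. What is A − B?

Under LRU: F F . F . F F . F F . . → 7 faults.
Under OPT: F F . F . F F . F . . . → 6 faults.
A − B = 7 − 6 = 1.

1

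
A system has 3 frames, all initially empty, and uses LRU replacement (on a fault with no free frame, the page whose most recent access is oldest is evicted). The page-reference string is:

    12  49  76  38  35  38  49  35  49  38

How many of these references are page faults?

6

12 → miss, frames {12}
49 → miss, frames {12,49}
76 → miss, frames {12,49,76}
38 → miss, evict 12, frames {49,76,38}
35 → miss, evict 49, frames {76,38,35}
38 → hit
49 → miss, evict 76, frames {35,38,49}
35 → hit
49 → hit
38 → hit
Page faults: 6.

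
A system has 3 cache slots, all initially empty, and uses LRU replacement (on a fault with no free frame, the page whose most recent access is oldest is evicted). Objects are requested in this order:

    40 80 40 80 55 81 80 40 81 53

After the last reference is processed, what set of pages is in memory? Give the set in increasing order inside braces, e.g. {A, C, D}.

40 -> fault, frames [40]
80 -> fault, frames [40, 80]
40 -> hit
80 -> hit
55 -> fault, frames [40, 80, 55]
81 -> fault, evict 40, frames [80, 55, 81]
80 -> hit
40 -> fault, evict 55, frames [81, 80, 40]
81 -> hit
53 -> fault, evict 80, frames [40, 81, 53]

{40, 53, 81}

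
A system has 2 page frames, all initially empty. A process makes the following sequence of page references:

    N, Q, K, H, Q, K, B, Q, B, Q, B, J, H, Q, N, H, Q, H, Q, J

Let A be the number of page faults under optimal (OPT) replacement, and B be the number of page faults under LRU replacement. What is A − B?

Under OPT: F F F F . F F . . . . F F . F . F . . F → 11 faults.
Under LRU: F F F F F F F F . . . F F F F F F . . F → 15 faults.
A − B = 11 − 15 = -4.

-4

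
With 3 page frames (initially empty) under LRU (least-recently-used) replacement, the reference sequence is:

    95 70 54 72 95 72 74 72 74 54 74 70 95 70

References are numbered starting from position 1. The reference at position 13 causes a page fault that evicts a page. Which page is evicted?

pos 1: 95 → fault, frames {95}
pos 2: 70 → fault, frames {95,70}
pos 3: 54 → fault, frames {95,70,54}
pos 4: 72 → fault, evict 95, frames {70,54,72}
pos 5: 95 → fault, evict 70, frames {54,72,95}
pos 6: 72 → hit
pos 7: 74 → fault, evict 54, frames {95,72,74}
pos 8: 72 → hit
pos 9: 74 → hit
pos 10: 54 → fault, evict 95, frames {72,74,54}
pos 11: 74 → hit
pos 12: 70 → fault, evict 72, frames {54,74,70}
pos 13: 95 → fault, evict 54, frames {74,70,95}
At position 13, page 54 is evicted.

54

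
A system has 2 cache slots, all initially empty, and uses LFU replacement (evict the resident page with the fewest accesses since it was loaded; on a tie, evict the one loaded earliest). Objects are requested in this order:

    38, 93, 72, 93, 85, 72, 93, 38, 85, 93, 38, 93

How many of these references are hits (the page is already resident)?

4

38 -> miss, frames [38]
93 -> miss, frames [38, 93]
72 -> miss, evict 38, frames [93, 72]
93 -> hit
85 -> miss, evict 72, frames [93, 85]
72 -> miss, evict 85, frames [93, 72]
93 -> hit
38 -> miss, evict 72, frames [93, 38]
85 -> miss, evict 38, frames [93, 85]
93 -> hit
38 -> miss, evict 85, frames [93, 38]
93 -> hit
Hits: 4.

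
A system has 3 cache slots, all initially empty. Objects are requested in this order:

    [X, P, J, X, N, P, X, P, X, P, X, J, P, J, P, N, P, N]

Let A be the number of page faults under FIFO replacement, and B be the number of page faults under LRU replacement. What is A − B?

Under FIFO: F F F . F . F F . . . F . . . F . . → 8 faults.
Under LRU: F F F . F F . . . . . F . . . F . . → 7 faults.
A − B = 8 − 7 = 1.

1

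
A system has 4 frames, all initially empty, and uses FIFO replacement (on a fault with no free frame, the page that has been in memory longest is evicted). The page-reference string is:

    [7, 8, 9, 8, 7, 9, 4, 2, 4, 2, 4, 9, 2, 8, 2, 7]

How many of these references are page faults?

6

7 → miss, frames (7)
8 → miss, frames (7 8)
9 → miss, frames (7 8 9)
8 → hit
7 → hit
9 → hit
4 → miss, frames (7 8 9 4)
2 → miss, evict 7, frames (8 9 4 2)
4 → hit
2 → hit
4 → hit
9 → hit
2 → hit
8 → hit
2 → hit
7 → miss, evict 8, frames (9 4 2 7)
Page faults: 6.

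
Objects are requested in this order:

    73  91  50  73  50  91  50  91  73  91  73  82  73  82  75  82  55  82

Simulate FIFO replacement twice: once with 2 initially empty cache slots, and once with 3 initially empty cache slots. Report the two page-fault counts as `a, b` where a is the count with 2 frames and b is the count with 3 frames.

2 frames: F F F F . F F . F F . F F . F F F . → 13 faults.
3 frames: F F F . . . . . . . . F F . F . F F → 8 faults.
8 < 13: adding a frame reduced faults, as is typical.

13, 8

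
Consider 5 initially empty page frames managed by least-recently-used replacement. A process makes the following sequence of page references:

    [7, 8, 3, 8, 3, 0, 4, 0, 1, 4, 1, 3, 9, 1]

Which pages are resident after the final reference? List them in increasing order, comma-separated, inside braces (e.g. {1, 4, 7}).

7: fault, frames (7)
8: fault, frames (7 8)
3: fault, frames (7 8 3)
8: hit
3: hit
0: fault, frames (7 8 3 0)
4: fault, frames (7 8 3 0 4)
0: hit
1: fault, evict 7, frames (8 3 4 0 1)
4: hit
1: hit
3: hit
9: fault, evict 8, frames (0 4 1 3 9)
1: hit

{0, 1, 3, 4, 9}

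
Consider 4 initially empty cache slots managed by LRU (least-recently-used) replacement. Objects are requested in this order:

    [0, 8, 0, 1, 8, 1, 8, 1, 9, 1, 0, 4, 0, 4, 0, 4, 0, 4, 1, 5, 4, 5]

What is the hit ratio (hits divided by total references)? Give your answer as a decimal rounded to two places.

0 -> fault, frames (0)
8 -> fault, frames (0 8)
0 -> hit
1 -> fault, frames (8 0 1)
8 -> hit
1 -> hit
8 -> hit
1 -> hit
9 -> fault, frames (0 8 1 9)
1 -> hit
0 -> hit
4 -> fault, evict 8, frames (9 1 0 4)
0 -> hit
4 -> hit
0 -> hit
4 -> hit
0 -> hit
4 -> hit
1 -> hit
5 -> fault, evict 9, frames (0 4 1 5)
4 -> hit
5 -> hit
Hits: 16 of 22 references → 16/22 = 0.7273.

0.73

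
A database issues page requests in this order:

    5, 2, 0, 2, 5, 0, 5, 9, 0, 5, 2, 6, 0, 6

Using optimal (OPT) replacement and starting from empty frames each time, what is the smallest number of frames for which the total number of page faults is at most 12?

2

f=1: 14 faults
f=2: 8 faults
f=3: 6 faults
f=4: 5 faults
f=5: 5 faults
Smallest f with faults ≤ 12 is 2.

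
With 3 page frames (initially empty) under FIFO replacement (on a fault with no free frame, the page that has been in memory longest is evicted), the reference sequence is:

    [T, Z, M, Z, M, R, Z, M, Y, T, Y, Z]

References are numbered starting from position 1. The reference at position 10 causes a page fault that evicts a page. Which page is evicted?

M

pos 1: T → fault, frames (T)
pos 2: Z → fault, frames (T Z)
pos 3: M → fault, frames (T Z M)
pos 4: Z → hit
pos 5: M → hit
pos 6: R → fault, evict T, frames (Z M R)
pos 7: Z → hit
pos 8: M → hit
pos 9: Y → fault, evict Z, frames (M R Y)
pos 10: T → fault, evict M, frames (R Y T)
At position 10, page M is evicted.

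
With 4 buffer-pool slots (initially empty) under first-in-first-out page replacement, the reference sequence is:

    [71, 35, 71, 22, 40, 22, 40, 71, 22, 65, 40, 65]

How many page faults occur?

71 → miss, frames {71}
35 → miss, frames {71,35}
71 → hit
22 → miss, frames {71,35,22}
40 → miss, frames {71,35,22,40}
22 → hit
40 → hit
71 → hit
22 → hit
65 → miss, evict 71, frames {35,22,40,65}
40 → hit
65 → hit
Page faults: 5.

5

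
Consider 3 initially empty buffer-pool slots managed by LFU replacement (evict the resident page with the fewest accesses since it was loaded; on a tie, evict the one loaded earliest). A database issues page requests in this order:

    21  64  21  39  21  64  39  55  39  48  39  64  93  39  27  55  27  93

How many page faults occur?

11

21 -> fault, frames (21)
64 -> fault, frames (21 64)
21 -> hit
39 -> fault, frames (21 64 39)
21 -> hit
64 -> hit
39 -> hit
55 -> fault, evict 64, frames (21 39 55)
39 -> hit
48 -> fault, evict 55, frames (21 39 48)
39 -> hit
64 -> fault, evict 48, frames (21 39 64)
93 -> fault, evict 64, frames (21 39 93)
39 -> hit
27 -> fault, evict 93, frames (21 39 27)
55 -> fault, evict 27, frames (21 39 55)
27 -> fault, evict 55, frames (21 39 27)
93 -> fault, evict 27, frames (21 39 93)
Page faults: 11.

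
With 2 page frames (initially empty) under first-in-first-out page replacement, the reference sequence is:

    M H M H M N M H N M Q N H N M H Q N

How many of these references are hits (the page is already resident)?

M: fault, frames (M)
H: fault, frames (M H)
M: hit
H: hit
M: hit
N: fault, evict M, frames (H N)
M: fault, evict H, frames (N M)
H: fault, evict N, frames (M H)
N: fault, evict M, frames (H N)
M: fault, evict H, frames (N M)
Q: fault, evict N, frames (M Q)
N: fault, evict M, frames (Q N)
H: fault, evict Q, frames (N H)
N: hit
M: fault, evict N, frames (H M)
H: hit
Q: fault, evict H, frames (M Q)
N: fault, evict M, frames (Q N)
Hits: 5.

5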